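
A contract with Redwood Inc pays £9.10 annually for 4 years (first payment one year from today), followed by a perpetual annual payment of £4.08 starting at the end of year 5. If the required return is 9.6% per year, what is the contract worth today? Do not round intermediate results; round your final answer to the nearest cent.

PV of 4-year annuity: £9.10 × [1 − (1+0.096)^−4] / 0.096 = 29.09733
Perpetuity value at year 4: £4.08 / 0.096 = 42.50000
PV of perpetuity: 42.50000 / (1+0.096)^4 = 29.45416
Total PV = 29.09733 + 29.45416 = 58.55149

£58.55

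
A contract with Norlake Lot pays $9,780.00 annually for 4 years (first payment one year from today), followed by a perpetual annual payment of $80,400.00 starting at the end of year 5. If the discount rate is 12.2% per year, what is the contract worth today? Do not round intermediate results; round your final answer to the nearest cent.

PV of 4-year annuity: $9,780.00 × [1 − (1+0.122)^−4] / 0.122 = 29580.58346
Perpetuity value at year 4: $80,400.00 / 0.122 = 659016.39344
PV of perpetuity: 659016.39344 / (1+0.122)^4 = 415838.59078
Total PV = 29580.58346 + 415838.59078 = 445419.17424

$445419.17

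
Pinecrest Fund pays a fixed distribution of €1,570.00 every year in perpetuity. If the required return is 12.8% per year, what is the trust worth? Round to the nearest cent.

€12265.63

Level perpetuity: PV = C / r = €1,570.00 / 0.128 = €12,265.63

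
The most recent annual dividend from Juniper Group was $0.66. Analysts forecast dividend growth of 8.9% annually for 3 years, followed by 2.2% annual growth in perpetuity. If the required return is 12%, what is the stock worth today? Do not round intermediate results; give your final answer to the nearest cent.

$8.20

D_1 = 0.71874
D_2 = 0.78271
D_3 = 0.85237
Terminal value at year 3: TV = D_3×(1+g_2)/(r−g_2) = 0.87112/0.098 = 8.88899
P_0 = D_1/(1+r)^1 + D_2/(1+r)^2 + D_3/(1+r)^3 + TV/(1+r)^3
    = 0.64173 + 0.62397 + 0.60670 + 6.32701 = 8.19941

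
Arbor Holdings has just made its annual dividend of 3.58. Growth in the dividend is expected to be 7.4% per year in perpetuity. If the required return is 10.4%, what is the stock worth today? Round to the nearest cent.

128.16

D₁ = D₀ × (1 + g) = 3.58 × 1.074 = 3.8449
Growing perpetuity: P = D₁ / (r − g) = 3.8449 / (0.104 − 0.074) = 128.16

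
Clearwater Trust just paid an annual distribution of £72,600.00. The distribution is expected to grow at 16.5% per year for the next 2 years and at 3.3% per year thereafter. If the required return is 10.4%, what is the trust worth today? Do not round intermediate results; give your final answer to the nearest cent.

£1333686.01

D_1 = 84579.00000
D_2 = 98534.53500
Terminal value at year 2: TV = D_2×(1+g_2)/(r−g_2) = 101786.17465/0.071 = 1433608.09373
P_0 = D_1/(1+r)^1 + D_2/(1+r)^2 + TV/(1+r)^2
    = 76611.41304 + 80844.47119 + 1176230.12311 = 1333686.00735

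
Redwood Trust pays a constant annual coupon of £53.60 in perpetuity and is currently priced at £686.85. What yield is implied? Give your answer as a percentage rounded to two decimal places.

7.80%

P = C/r ⇒ r = C/P = £53.60/£686.85 = 0.078037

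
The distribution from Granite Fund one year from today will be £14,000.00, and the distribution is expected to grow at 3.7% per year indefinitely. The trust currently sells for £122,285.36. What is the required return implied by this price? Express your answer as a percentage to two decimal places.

P = D₁/(r − g) ⇒ r = D₁/P + g = £14,000.0000/£122,285.36 + 0.037 = 0.114486 + 0.037 = 0.151486

15.15%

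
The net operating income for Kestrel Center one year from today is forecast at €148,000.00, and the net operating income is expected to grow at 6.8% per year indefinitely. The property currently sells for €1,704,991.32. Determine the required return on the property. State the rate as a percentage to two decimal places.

P = D₁/(r − g) ⇒ r = D₁/P + g = €148,000.0000/€1,704,991.32 + 0.068 = 0.086804 + 0.068 = 0.154804

15.48%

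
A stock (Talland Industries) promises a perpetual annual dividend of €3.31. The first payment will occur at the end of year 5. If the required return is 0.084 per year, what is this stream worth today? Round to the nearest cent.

Value at end of year 4: C / r = €3.31 / 0.084 = €39.4048
Discount to today: PV = €39.4048 / (1 + 0.084)^4 = €39.4048 / 1.380757 = €28.54

€28.54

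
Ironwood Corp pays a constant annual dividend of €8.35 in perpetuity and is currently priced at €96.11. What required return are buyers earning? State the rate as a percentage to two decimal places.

P = C/r ⇒ r = C/P = €8.35/€96.11 = 0.086880

8.69%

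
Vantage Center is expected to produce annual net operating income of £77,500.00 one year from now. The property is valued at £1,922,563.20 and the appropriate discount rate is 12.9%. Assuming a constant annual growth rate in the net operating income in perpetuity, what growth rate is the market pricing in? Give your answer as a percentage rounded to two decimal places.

P = D₁/(r−g) ⇒ g = r − D₁/P = 0.129 − £77,500.00/£1,922,563.20 = 0.088689

8.87%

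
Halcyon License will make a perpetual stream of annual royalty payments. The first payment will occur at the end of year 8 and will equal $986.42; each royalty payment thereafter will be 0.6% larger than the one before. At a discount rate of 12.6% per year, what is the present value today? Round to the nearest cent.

$3581.89

Value at end of year 7: C₁ / (r − g) = $986.42 / (0.126 − 0.006) = $8,220.1667
Discount to today: PV = $8,220.1667 / (1 + 0.126)^7 = $8,220.1667 / 2.294926 = $3,581.89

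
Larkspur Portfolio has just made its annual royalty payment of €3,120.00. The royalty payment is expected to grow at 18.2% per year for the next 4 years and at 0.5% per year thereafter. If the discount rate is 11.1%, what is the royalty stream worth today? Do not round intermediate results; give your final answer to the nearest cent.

€52504.49

D_1 = 3687.84000
D_2 = 4359.02688
D_3 = 5152.36977
D_4 = 6090.10107
Terminal value at year 4: TV = D_4×(1+g_2)/(r−g_2) = 6120.55158/0.106 = 57741.05260
P_0 = D_1/(1+r)^1 + D_2/(1+r)^2 + D_3/(1+r)^3 + D_4/(1+r)^4 + TV/(1+r)^4
    = 3319.38794 + 3531.51804 + 3757.20461 + 3997.31400 + 37899.06196 = 52504.48656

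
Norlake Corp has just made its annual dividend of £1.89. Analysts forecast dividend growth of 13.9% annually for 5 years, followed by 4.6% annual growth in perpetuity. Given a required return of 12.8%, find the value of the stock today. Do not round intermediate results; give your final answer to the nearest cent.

D_1 = 2.15271
D_2 = 2.45194
D_3 = 2.79276
D_4 = 3.18095
D_5 = 3.62310
Terminal value at year 5: TV = D_5×(1+g_2)/(r−g_2) = 3.78976/0.082 = 46.21663
P_0 = D_1/(1+r)^1 + D_2/(1+r)^2 + D_3/(1+r)^3 + D_4/(1+r)^4 + D_5/(1+r)^5 + TV/(1+r)^5
    = 1.90843 + 1.92704 + 1.94583 + 1.96481 + 1.98397 + 25.30770 = 35.03779

£35.04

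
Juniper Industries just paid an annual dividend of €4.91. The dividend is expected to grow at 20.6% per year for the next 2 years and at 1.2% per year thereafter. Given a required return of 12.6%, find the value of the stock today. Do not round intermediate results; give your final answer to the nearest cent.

€60.89

D_1 = 5.92146
D_2 = 7.14128
Terminal value at year 2: TV = D_2×(1+g_2)/(r−g_2) = 7.22698/0.114 = 63.39453
P_0 = D_1/(1+r)^1 + D_2/(1+r)^2 + TV/(1+r)^2
    = 5.25885 + 5.63248 + 50.00057 = 60.89189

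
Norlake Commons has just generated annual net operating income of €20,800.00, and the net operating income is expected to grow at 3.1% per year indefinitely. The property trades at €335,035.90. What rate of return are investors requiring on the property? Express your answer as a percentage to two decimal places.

D₁ = €20,800.00 × 1.031 = €21,444.8000
P = D₁/(r − g) ⇒ r = D₁/P + g = €21,444.8000/€335,035.90 + 0.031 = 0.064007 + 0.031 = 0.095007

9.50%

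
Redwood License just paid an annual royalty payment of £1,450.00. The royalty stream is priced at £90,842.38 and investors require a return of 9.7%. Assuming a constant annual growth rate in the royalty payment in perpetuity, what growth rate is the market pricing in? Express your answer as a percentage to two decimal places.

P = D₀(1+g)/(r−g) ⇒ P(r−g) = D₀(1+g) ⇒ g(P+D₀) = P·r − D₀
g = (P·r − D₀)/(P + D₀) = (£90,842.38×0.097 − £1,450.00) / (£90,842.38 + £1,450.00) = 0.079765

7.98%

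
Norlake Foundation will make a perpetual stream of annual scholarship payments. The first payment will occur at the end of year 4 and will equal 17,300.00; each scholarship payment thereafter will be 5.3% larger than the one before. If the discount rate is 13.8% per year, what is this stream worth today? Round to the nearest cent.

Value at end of year 3: C₁ / (r − g) = 17,300.00 / (0.138 − 0.053) = 203,529.4118
Discount to today: PV = 203,529.4118 / (1 + 0.138)^3 = 203,529.4118 / 1.473760 = 138,102.13

138102.13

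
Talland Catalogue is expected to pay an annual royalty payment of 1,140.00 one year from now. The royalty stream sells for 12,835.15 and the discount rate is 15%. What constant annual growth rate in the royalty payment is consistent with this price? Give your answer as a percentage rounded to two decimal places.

6.12%

P = D₁/(r−g) ⇒ g = r − D₁/P = 0.15 − 1,140.00/12,835.15 = 0.061181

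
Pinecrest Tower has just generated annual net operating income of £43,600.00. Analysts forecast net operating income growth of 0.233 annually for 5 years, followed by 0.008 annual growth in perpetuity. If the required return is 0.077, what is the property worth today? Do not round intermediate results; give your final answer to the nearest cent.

£1585794.88

D_1 = 53758.80000
D_2 = 66284.60040
D_3 = 81728.91229
D_4 = 100771.74886
D_5 = 124251.56634
Terminal value at year 5: TV = D_5×(1+g_2)/(r−g_2) = 125245.57887/0.069 = 1815153.31699
P_0 = D_1/(1+r)^1 + D_2/(1+r)^2 + D_3/(1+r)^3 + D_4/(1+r)^4 + D_5/(1+r)^5 + TV/(1+r)^5
    = 49915.32033 + 57145.39459 + 65422.72194 + 74898.99364 + 85747.87294 + 1252664.57863 = 1585794.88207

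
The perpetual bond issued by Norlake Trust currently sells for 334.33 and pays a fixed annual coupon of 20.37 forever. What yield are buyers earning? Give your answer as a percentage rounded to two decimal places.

P = C/r ⇒ r = C/P = 20.37/334.33 = 0.060928

6.09%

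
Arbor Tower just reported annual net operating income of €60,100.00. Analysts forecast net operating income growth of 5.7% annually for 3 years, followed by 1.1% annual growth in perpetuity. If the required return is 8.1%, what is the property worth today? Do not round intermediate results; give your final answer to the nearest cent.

D_1 = 63525.70000
D_2 = 67146.66490
D_3 = 70974.02480
Terminal value at year 3: TV = D_3×(1+g_2)/(r−g_2) = 71754.73907/0.07 = 1025067.70103
P_0 = D_1/(1+r)^1 + D_2/(1+r)^2 + D_3/(1+r)^3 + TV/(1+r)^3
    = 58765.67993 + 57460.98398 + 56185.25446 + 811475.60363 = 983887.52200

€983887.52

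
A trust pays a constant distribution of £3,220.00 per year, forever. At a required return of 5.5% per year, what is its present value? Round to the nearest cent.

£58545.45

Level perpetuity: PV = C / r = £3,220.00 / 0.055 = £58,545.45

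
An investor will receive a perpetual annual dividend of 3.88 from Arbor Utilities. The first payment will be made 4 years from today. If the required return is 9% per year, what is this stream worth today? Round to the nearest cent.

Value at end of year 3: C / r = 3.88 / 0.09 = 43.1111
Discount to today: PV = 43.1111 / (1 + 0.09)^3 = 43.1111 / 1.295029 = 33.29

33.29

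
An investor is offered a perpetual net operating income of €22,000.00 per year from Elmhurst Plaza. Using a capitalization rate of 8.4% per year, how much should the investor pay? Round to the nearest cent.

Level perpetuity: PV = C / r = €22,000.00 / 0.084 = €261,904.76

€261904.76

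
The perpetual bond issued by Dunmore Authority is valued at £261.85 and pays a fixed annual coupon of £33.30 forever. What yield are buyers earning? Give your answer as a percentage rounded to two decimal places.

12.72%

P = C/r ⇒ r = C/P = £33.30/£261.85 = 0.127172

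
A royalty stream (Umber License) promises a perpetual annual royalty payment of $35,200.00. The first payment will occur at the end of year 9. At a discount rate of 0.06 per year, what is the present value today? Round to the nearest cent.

$368081.92

Value at end of year 8: C / r = $35,200.00 / 0.06 = $586,666.6667
Discount to today: PV = $586,666.6667 / (1 + 0.06)^8 = $586,666.6667 / 1.593848 = $368,081.92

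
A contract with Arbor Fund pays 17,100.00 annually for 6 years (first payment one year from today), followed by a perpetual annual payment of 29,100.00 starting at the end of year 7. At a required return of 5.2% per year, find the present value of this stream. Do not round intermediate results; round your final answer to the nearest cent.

499094.72

PV of 6-year annuity: 17,100.00 × [1 − (1+0.052)^−6] / 0.052 = 86241.94676
Perpetuity value at year 6: 29,100.00 / 0.052 = 559615.38462
PV of perpetuity: 559615.38462 / (1+0.052)^6 = 412852.77346
Total PV = 86241.94676 + 412852.77346 = 499094.72022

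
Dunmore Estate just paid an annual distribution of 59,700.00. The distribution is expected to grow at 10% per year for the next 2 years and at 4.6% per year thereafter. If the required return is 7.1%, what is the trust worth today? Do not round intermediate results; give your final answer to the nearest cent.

2759243.70

D_1 = 65670.00000
D_2 = 72237.00000
Terminal value at year 2: TV = D_2×(1+g_2)/(r−g_2) = 75559.90200/0.025 = 3022396.08000
P_0 = D_1/(1+r)^1 + D_2/(1+r)^2 + TV/(1+r)^2
    = 61316.52661 + 62976.82472 + 2634950.34615 = 2759243.69748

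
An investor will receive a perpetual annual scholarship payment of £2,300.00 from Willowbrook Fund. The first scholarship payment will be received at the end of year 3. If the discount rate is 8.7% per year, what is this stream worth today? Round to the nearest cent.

£22374.30

Value at end of year 2: C / r = £2,300.00 / 0.087 = £26,436.7816
Discount to today: PV = £26,436.7816 / (1 + 0.087)^2 = £26,436.7816 / 1.181569 = £22,374.30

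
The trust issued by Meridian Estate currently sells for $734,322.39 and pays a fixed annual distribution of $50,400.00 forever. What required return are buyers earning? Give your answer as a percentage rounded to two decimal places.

P = C/r ⇒ r = C/P = $50,400.00/$734,322.39 = 0.068635

6.86%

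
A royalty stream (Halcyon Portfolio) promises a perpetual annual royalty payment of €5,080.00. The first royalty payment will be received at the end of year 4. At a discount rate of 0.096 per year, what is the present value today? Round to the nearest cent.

Value at end of year 3: C / r = €5,080.00 / 0.096 = €52,916.6667
Discount to today: PV = €52,916.6667 / (1 + 0.096)^3 = €52,916.6667 / 1.316533 = €40,193.96

€40193.96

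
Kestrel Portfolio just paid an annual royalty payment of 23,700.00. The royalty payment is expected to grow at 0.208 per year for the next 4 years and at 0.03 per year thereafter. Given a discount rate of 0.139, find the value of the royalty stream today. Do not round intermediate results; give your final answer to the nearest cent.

D_1 = 28629.60000
D_2 = 34584.55680
D_3 = 41778.14461
D_4 = 50467.99869
Terminal value at year 4: TV = D_4×(1+g_2)/(r−g_2) = 51982.03866/0.109 = 476899.43720
P_0 = D_1/(1+r)^1 + D_2/(1+r)^2 + D_3/(1+r)^3 + D_4/(1+r)^4 + TV/(1+r)^4
    = 25135.73310 + 26658.44213 + 28273.39604 + 29986.18298 + 283355.67406 = 393409.42831

393409.43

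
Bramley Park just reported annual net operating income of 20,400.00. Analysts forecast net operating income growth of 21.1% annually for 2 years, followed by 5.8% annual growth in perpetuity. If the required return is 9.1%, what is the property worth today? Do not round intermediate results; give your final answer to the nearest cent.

D_1 = 24704.40000
D_2 = 29917.02840
Terminal value at year 2: TV = D_2×(1+g_2)/(r−g_2) = 31652.21605/0.033 = 959158.06204
P_0 = D_1/(1+r)^1 + D_2/(1+r)^2 + TV/(1+r)^2
    = 22643.81302 + 25134.42490 + 805824.89516 = 853603.13307

853603.13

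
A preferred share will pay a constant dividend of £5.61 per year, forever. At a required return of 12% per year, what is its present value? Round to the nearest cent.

£46.75

Level perpetuity: PV = C / r = £5.61 / 0.12 = £46.75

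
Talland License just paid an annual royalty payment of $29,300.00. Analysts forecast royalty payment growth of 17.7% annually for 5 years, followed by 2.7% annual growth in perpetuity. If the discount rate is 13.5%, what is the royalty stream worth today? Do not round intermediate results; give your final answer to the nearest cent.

D_1 = 34486.10000
D_2 = 40590.13970
D_3 = 47774.59443
D_4 = 56230.69764
D_5 = 66183.53112
Terminal value at year 5: TV = D_5×(1+g_2)/(r−g_2) = 67970.48646/0.108 = 629356.35614
P_0 = D_1/(1+r)^1 + D_2/(1+r)^2 + D_3/(1+r)^3 + D_4/(1+r)^4 + D_5/(1+r)^5 + TV/(1+r)^5
    = 30384.22907 + 31508.57940 + 32674.53564 + 33883.63740 + 35137.48125 + 334131.41897 = 497719.88175

$497719.88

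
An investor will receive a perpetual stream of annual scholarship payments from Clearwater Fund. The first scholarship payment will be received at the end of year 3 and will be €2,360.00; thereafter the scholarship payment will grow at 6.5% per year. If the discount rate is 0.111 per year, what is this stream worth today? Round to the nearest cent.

€41564.83

Value at end of year 2: C₁ / (r − g) = €2,360.00 / (0.111 − 0.065) = €51,304.3478
Discount to today: PV = €51,304.3478 / (1 + 0.111)^2 = €51,304.3478 / 1.234321 = €41,564.83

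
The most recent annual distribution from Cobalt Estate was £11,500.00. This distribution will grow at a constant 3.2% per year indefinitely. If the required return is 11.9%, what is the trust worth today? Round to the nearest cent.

£136413.79

D₁ = D₀ × (1 + g) = £11,500.00 × 1.032 = £11,868.0000
Growing perpetuity: P = D₁ / (r − g) = £11,868.0000 / (0.119 − 0.032) = £136,413.79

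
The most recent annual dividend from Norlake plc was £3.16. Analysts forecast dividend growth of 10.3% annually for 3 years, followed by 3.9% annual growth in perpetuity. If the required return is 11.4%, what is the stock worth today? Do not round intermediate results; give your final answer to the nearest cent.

£51.79

D_1 = 3.48548
D_2 = 3.84448
D_3 = 4.24047
Terminal value at year 3: TV = D_3×(1+g_2)/(r−g_2) = 4.40584/0.075 = 58.74459
P_0 = D_1/(1+r)^1 + D_2/(1+r)^2 + D_3/(1+r)^3 + TV/(1+r)^3
    = 3.12880 + 3.09790 + 3.06731 + 42.49250 = 51.78652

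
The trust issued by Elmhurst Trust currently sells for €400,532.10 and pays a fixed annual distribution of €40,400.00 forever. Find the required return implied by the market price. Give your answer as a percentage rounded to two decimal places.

10.09%

P = C/r ⇒ r = C/P = €40,400.00/€400,532.10 = 0.100866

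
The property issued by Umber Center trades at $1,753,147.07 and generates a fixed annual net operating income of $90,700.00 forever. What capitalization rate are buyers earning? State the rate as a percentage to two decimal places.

P = C/r ⇒ r = C/P = $90,700.00/$1,753,147.07 = 0.051736

5.17%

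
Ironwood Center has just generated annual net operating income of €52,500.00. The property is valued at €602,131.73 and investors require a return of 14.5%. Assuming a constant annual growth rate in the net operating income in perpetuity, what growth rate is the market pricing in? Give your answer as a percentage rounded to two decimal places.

P = D₀(1+g)/(r−g) ⇒ P(r−g) = D₀(1+g) ⇒ g(P+D₀) = P·r − D₀
g = (P·r − D₀)/(P + D₀) = (€602,131.73×0.145 − €52,500.00) / (€602,131.73 + €52,500.00) = 0.053174

5.32%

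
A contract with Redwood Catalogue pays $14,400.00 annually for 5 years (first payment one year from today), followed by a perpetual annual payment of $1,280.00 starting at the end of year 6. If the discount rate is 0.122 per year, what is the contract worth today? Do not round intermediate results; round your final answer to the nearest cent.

PV of 5-year annuity: $14,400.00 × [1 − (1+0.122)^−5] / 0.122 = 51652.61436
Perpetuity value at year 5: $1,280.00 / 0.122 = 10491.80328
PV of perpetuity: 10491.80328 / (1+0.122)^5 = 5900.45978
Total PV = 51652.61436 + 5900.45978 = 57553.07414

$57553.07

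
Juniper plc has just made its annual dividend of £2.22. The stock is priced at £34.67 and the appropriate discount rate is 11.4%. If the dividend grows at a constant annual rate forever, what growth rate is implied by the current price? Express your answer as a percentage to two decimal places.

P = D₀(1+g)/(r−g) ⇒ P(r−g) = D₀(1+g) ⇒ g(P+D₀) = P·r − D₀
g = (P·r − D₀)/(P + D₀) = (£34.67×0.114 − £2.22) / (£34.67 + £2.22) = 0.046961

4.70%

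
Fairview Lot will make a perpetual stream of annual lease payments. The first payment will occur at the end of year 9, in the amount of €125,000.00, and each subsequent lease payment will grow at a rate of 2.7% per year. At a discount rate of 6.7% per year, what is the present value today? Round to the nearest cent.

€1860093.03

Value at end of year 8: C₁ / (r − g) = €125,000.00 / (0.067 − 0.027) = €3,125,000.0000
Discount to today: PV = €3,125,000.0000 / (1 + 0.067)^8 = €3,125,000.0000 / 1.680023 = €1,860,093.03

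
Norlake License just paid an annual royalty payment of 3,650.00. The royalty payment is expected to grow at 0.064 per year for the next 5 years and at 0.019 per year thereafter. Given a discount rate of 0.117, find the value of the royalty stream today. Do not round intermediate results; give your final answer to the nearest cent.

D_1 = 3883.60000
D_2 = 4132.15040
D_3 = 4396.60803
D_4 = 4677.99094
D_5 = 4977.38236
Terminal value at year 5: TV = D_5×(1+g_2)/(r−g_2) = 5071.95262/0.098 = 51754.61861
P_0 = D_1/(1+r)^1 + D_2/(1+r)^2 + D_3/(1+r)^3 + D_4/(1+r)^4 + D_5/(1+r)^5 + TV/(1+r)^5
    = 3476.81289 + 3311.84326 + 3154.70119 + 3005.01527 + 2862.43174 + 29763.44838 = 45574.25273

45574.25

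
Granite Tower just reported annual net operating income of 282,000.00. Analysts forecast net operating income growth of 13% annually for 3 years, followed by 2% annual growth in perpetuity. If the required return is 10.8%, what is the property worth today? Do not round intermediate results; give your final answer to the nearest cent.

4347272.63

D_1 = 318660.00000
D_2 = 360085.80000
D_3 = 406896.95400
Terminal value at year 3: TV = D_3×(1+g_2)/(r−g_2) = 415034.89308/0.088 = 4716305.60318
P_0 = D_1/(1+r)^1 + D_2/(1+r)^2 + D_3/(1+r)^3 + TV/(1+r)^3
    = 287599.27798 + 293309.73296 + 299133.57242 + 3467230.04395 = 4347272.62730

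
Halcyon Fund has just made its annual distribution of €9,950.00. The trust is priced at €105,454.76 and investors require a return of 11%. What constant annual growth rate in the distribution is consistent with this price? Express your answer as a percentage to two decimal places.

P = D₀(1+g)/(r−g) ⇒ P(r−g) = D₀(1+g) ⇒ g(P+D₀) = P·r − D₀
g = (P·r − D₀)/(P + D₀) = (€105,454.76×0.11 − €9,950.00) / (€105,454.76 + €9,950.00) = 0.014298

1.43%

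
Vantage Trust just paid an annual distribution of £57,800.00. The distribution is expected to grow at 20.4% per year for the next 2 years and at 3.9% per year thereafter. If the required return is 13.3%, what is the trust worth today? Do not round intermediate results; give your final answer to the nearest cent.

D_1 = 69591.20000
D_2 = 83787.80480
Terminal value at year 2: TV = D_2×(1+g_2)/(r−g_2) = 87055.52919/0.094 = 926122.65093
P_0 = D_1/(1+r)^1 + D_2/(1+r)^2 + TV/(1+r)^2
    = 61422.06531 + 65271.10912 + 721454.06787 = 848147.24231

£848147.24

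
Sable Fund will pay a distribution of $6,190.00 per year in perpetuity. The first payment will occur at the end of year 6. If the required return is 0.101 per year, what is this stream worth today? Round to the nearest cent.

$37881.98

Value at end of year 5: C / r = $6,190.00 / 0.101 = $61,287.1287
Discount to today: PV = $61,287.1287 / (1 + 0.101)^5 = $61,287.1287 / 1.617844 = $37,881.98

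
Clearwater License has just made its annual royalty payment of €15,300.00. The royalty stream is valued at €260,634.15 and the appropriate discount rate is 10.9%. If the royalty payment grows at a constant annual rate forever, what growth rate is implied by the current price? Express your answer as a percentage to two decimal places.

P = D₀(1+g)/(r−g) ⇒ P(r−g) = D₀(1+g) ⇒ g(P+D₀) = P·r − D₀
g = (P·r − D₀)/(P + D₀) = (€260,634.15×0.109 − €15,300.00) / (€260,634.15 + €15,300.00) = 0.047508

4.75%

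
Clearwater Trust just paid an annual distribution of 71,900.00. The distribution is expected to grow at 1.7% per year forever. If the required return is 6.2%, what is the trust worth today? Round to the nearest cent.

1624940.00

D₁ = D₀ × (1 + g) = 71,900.00 × 1.017 = 73,122.3000
Growing perpetuity: P = D₁ / (r − g) = 73,122.3000 / (0.062 − 0.017) = 1,624,940.00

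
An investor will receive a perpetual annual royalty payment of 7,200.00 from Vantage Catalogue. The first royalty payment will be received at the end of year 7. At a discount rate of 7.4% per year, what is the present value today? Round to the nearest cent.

63397.93

Value at end of year 6: C / r = 7,200.00 / 0.074 = 97,297.2973
Discount to today: PV = 97,297.2973 / (1 + 0.074)^6 = 97,297.2973 / 1.534708 = 63,397.93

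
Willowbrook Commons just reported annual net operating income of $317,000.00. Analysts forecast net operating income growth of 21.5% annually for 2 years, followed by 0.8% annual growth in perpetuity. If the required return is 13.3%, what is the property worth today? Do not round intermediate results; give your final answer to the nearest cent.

$3644185.00

D_1 = 385155.00000
D_2 = 467963.32500
Terminal value at year 2: TV = D_2×(1+g_2)/(r−g_2) = 471707.03160/0.125 = 3773656.25280
P_0 = D_1/(1+r)^1 + D_2/(1+r)^2 + TV/(1+r)^2
    = 339942.63019 + 364545.71551 + 2939696.64989 = 3644184.99559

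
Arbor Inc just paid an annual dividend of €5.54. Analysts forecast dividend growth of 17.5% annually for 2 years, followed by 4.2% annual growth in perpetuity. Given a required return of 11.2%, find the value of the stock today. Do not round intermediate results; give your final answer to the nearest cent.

€104.12

D_1 = 6.50950
D_2 = 7.64866
Terminal value at year 2: TV = D_2×(1+g_2)/(r−g_2) = 7.96991/0.07 = 113.85580
P_0 = D_1/(1+r)^1 + D_2/(1+r)^2 + TV/(1+r)^2
    = 5.85387 + 6.18552 + 92.07582 = 104.11520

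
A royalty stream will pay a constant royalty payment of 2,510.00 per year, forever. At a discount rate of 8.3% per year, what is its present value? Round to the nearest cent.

30240.96

Level perpetuity: PV = C / r = 2,510.00 / 0.083 = 30,240.96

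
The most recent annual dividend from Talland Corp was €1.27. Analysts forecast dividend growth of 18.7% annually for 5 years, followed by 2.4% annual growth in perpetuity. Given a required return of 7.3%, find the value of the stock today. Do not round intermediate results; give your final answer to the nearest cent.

D_1 = 1.50749
D_2 = 1.78939
D_3 = 2.12401
D_4 = 2.52120
D_5 = 2.99266
Terminal value at year 5: TV = D_5×(1+g_2)/(r−g_2) = 3.06448/0.049 = 62.54048
P_0 = D_1/(1+r)^1 + D_2/(1+r)^2 + D_3/(1+r)^3 + D_4/(1+r)^4 + D_5/(1+r)^5 + TV/(1+r)^5
    = 1.40493 + 1.55420 + 1.71932 + 1.90199 + 2.10406 + 43.97062 = 52.65512

€52.66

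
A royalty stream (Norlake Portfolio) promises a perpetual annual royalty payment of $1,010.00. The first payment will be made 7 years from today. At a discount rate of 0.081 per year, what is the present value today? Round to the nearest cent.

Value at end of year 6: C / r = $1,010.00 / 0.081 = $12,469.1358
Discount to today: PV = $12,469.1358 / (1 + 0.081)^6 = $12,469.1358 / 1.595711 = $7,814.16

$7814.16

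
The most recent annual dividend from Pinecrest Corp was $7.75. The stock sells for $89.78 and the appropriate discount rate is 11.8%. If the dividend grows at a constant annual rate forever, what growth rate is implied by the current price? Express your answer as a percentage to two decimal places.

2.92%

P = D₀(1+g)/(r−g) ⇒ P(r−g) = D₀(1+g) ⇒ g(P+D₀) = P·r − D₀
g = (P·r − D₀)/(P + D₀) = ($89.78×0.118 − $7.75) / ($89.78 + $7.75) = 0.029161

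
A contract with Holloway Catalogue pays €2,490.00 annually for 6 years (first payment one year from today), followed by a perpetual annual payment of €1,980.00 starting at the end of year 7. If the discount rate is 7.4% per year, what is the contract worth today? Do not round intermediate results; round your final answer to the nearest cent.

€29157.96

PV of 6-year annuity: €2,490.00 × [1 − (1+0.074)^−6] / 0.074 = 11723.53066
Perpetuity value at year 6: €1,980.00 / 0.074 = 26756.75676
PV of perpetuity: 26756.75676 / (1+0.074)^6 = 17434.43117
Total PV = 11723.53066 + 17434.43117 = 29157.96183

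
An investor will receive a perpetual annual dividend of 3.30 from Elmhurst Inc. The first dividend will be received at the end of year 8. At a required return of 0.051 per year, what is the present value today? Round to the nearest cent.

45.68

Value at end of year 7: C / r = 3.30 / 0.051 = 64.7059
Discount to today: PV = 64.7059 / (1 + 0.051)^7 = 64.7059 / 1.416508 = 45.68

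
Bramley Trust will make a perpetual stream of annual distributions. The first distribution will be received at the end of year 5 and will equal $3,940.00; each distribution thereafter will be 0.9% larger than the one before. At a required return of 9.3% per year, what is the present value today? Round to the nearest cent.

$32865.20

Value at end of year 4: C₁ / (r − g) = $3,940.00 / (0.093 − 0.009) = $46,904.7619
Discount to today: PV = $46,904.7619 / (1 + 0.093)^4 = $46,904.7619 / 1.427186 = $32,865.20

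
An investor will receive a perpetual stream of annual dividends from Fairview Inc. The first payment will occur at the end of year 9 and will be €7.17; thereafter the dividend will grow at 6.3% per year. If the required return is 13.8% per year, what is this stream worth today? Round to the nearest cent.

€33.99

Value at end of year 8: C₁ / (r − g) = €7.17 / (0.138 − 0.063) = €95.6000
Discount to today: PV = €95.6000 / (1 + 0.138)^8 = €95.6000 / 2.812795 = €33.99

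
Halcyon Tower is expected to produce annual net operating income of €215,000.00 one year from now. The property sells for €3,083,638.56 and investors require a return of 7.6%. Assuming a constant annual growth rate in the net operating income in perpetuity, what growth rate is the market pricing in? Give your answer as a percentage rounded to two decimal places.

0.63%

P = D₁/(r−g) ⇒ g = r − D₁/P = 0.076 − €215,000.00/€3,083,638.56 = 0.006277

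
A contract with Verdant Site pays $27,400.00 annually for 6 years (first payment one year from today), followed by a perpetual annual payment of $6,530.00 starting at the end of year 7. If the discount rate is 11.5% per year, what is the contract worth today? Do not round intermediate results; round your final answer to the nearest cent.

PV of 6-year annuity: $27,400.00 × [1 − (1+0.115)^−6] / 0.115 = 114266.05651
Perpetuity value at year 6: $6,530.00 / 0.115 = 56782.60870
PV of perpetuity: 56782.60870 / (1+0.115)^6 = 29550.58866
Total PV = 114266.05651 + 29550.58866 = 143816.64517

$143816.65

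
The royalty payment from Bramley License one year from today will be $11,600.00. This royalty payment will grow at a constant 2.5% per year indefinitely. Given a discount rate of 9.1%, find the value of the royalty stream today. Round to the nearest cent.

Growing perpetuity: P = D₁ / (r − g) = $11,600.0000 / (0.091 − 0.025) = $175,757.58

$175757.58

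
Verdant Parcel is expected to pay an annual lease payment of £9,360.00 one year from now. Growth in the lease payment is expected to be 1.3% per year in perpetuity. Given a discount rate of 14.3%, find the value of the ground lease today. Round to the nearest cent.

£72000.00

Growing perpetuity: P = D₁ / (r − g) = £9,360.0000 / (0.143 − 0.013) = £72,000.00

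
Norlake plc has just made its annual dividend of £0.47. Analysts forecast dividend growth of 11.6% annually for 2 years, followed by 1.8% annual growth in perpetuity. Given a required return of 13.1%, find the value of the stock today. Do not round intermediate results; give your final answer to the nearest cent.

£5.04

D_1 = 0.52452
D_2 = 0.58536
Terminal value at year 2: TV = D_2×(1+g_2)/(r−g_2) = 0.59590/0.113 = 5.27346
P_0 = D_1/(1+r)^1 + D_2/(1+r)^2 + TV/(1+r)^2
    = 0.46377 + 0.45762 + 4.12259 = 5.04397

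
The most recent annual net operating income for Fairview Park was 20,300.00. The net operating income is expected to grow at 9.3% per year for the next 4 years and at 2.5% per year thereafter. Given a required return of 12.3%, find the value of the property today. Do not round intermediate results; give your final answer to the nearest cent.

266446.50

D_1 = 22187.90000
D_2 = 24251.37470
D_3 = 26506.75255
D_4 = 28971.88053
Terminal value at year 4: TV = D_4×(1+g_2)/(r−g_2) = 29696.17755/0.098 = 303022.21987
P_0 = D_1/(1+r)^1 + D_2/(1+r)^2 + D_3/(1+r)^3 + D_4/(1+r)^4 + TV/(1+r)^4
    = 19757.70258 + 19229.89218 + 18716.18180 + 18216.19475 + 190526.52671 = 266446.49802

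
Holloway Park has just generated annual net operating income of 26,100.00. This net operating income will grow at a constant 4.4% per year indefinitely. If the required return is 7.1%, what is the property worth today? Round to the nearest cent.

D₁ = D₀ × (1 + g) = 26,100.00 × 1.044 = 27,248.4000
Growing perpetuity: P = D₁ / (r − g) = 27,248.4000 / (0.071 − 0.044) = 1,009,200.00

1009200.00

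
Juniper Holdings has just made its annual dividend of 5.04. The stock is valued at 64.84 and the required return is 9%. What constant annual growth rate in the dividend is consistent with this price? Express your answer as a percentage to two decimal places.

1.14%

P = D₀(1+g)/(r−g) ⇒ P(r−g) = D₀(1+g) ⇒ g(P+D₀) = P·r − D₀
g = (P·r − D₀)/(P + D₀) = (64.84×0.09 − 5.04) / (64.84 + 5.04) = 0.011385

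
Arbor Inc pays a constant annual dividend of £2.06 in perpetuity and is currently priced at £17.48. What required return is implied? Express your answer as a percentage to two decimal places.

P = C/r ⇒ r = C/P = £2.06/£17.48 = 0.117849

11.78%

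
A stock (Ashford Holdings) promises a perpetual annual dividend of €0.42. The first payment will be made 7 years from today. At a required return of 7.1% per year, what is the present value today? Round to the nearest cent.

Value at end of year 6: C / r = €0.42 / 0.071 = €5.9155
Discount to today: PV = €5.9155 / (1 + 0.071)^6 = €5.9155 / 1.509165 = €3.92

€3.92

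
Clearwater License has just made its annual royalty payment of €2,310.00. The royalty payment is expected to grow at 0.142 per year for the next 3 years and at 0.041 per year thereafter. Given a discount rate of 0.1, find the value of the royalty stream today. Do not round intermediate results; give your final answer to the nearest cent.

€53079.74

D_1 = 2638.02000
D_2 = 3012.61884
D_3 = 3440.41072
Terminal value at year 3: TV = D_3×(1+g_2)/(r−g_2) = 3581.46755/0.059 = 60702.83991
P_0 = D_1/(1+r)^1 + D_2/(1+r)^2 + D_3/(1+r)^3 + TV/(1+r)^3
    = 2398.20000 + 2489.76764 + 2584.83149 + 45606.94208 = 53079.74121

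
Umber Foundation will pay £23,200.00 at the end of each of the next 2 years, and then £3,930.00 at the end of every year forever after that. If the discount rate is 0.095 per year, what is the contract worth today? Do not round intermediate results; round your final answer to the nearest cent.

PV of 2-year annuity: £23,200.00 × [1 − (1+0.095)^−2] / 0.095 = 40536.26905
Perpetuity value at year 2: £3,930.00 / 0.095 = 41368.42105
PV of perpetuity: 41368.42105 / (1+0.095)^2 = 34501.71686
Total PV = 40536.26905 + 34501.71686 = 75037.98591

£75037.99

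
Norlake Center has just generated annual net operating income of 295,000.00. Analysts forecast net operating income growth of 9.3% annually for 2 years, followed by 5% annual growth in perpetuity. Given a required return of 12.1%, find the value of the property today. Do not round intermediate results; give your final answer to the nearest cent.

4715537.44

D_1 = 322435.00000
D_2 = 352421.45500
Terminal value at year 2: TV = D_2×(1+g_2)/(r−g_2) = 370042.52775/0.071 = 5211866.58803
P_0 = D_1/(1+r)^1 + D_2/(1+r)^2 + TV/(1+r)^2
    = 287631.57895 + 280447.20409 + 4147458.65210 = 4715537.43514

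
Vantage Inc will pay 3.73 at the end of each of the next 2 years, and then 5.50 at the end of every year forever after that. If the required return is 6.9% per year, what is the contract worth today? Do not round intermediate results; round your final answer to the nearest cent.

76.51

PV of 2-year annuity: 3.73 × [1 − (1+0.069)^−2] / 0.069 = 6.75327
Perpetuity value at year 2: 5.50 / 0.069 = 79.71014
PV of perpetuity: 79.71014 / (1+0.069)^2 = 69.75224
Total PV = 6.75327 + 69.75224 = 76.50551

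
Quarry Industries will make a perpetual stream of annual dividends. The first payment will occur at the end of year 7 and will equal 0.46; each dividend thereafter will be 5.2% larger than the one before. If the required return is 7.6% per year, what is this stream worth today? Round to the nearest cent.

Value at end of year 6: C₁ / (r − g) = 0.46 / (0.076 − 0.052) = 19.1667
Discount to today: PV = 19.1667 / (1 + 0.076)^6 = 19.1667 / 1.551935 = 12.35

12.35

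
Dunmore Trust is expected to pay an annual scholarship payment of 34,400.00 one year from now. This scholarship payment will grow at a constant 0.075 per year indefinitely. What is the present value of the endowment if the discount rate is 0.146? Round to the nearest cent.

Growing perpetuity: P = D₁ / (r − g) = 34,400.0000 / (0.146 − 0.075) = 484,507.04

484507.04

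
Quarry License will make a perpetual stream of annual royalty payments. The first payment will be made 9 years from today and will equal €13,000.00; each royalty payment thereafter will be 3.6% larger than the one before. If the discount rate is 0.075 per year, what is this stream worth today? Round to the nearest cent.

€186900.74

Value at end of year 8: C₁ / (r − g) = €13,000.00 / (0.075 − 0.036) = €333,333.3333
Discount to today: PV = €333,333.3333 / (1 + 0.075)^8 = €333,333.3333 / 1.783478 = €186,900.74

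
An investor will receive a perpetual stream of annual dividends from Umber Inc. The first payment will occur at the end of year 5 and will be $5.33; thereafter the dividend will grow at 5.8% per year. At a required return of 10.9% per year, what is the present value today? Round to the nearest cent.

$69.09

Value at end of year 4: C₁ / (r − g) = $5.33 / (0.109 − 0.058) = $104.5098
Discount to today: PV = $104.5098 / (1 + 0.109)^4 = $104.5098 / 1.512607 = $69.09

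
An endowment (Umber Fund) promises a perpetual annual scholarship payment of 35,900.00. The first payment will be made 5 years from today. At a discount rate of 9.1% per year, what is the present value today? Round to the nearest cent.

278454.38

Value at end of year 4: C / r = 35,900.00 / 0.091 = 394,505.4945
Discount to today: PV = 394,505.4945 / (1 + 0.091)^4 = 394,505.4945 / 1.416769 = 278,454.38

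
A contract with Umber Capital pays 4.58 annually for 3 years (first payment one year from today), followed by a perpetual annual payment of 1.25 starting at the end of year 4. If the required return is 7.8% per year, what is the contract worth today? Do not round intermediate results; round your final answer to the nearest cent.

24.64

PV of 3-year annuity: 4.58 × [1 − (1+0.078)^−3] / 0.078 = 11.84583
Perpetuity value at year 3: 1.25 / 0.078 = 16.02564
PV of perpetuity: 16.02564 / (1+0.078)^3 = 12.79261
Total PV = 11.84583 + 12.79261 = 24.63844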